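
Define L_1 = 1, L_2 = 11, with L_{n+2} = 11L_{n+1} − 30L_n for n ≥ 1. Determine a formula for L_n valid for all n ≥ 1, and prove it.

Claim: L_n = 6^n − 5^n.

Base cases: L_1 = 1 and 6^1 − 5^1 = 1; L_2 = 11 and 6^2 − 5^2 = 11.
Assume L_j = 6^j − 5^j for all 1 ≤ j ≤ k, where k ≥ 2.
Then L_{k+1} = 11L_k − 30L_{k−1} = 11·(6^k − 5^k) − 30·(6^{k−1} − 5^{k−1}) = (11·6 − 30)6^{k−1} − (11·5 − 30)5^{k−1} = 36·6^{k−1} − 25·5^{k−1} = 6^{k+1} − 5^{k+1}.
Hence L_n = 6^n − 5^n for every n ≥ 1, by strong induction.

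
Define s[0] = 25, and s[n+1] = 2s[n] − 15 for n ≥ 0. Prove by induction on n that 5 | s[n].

Base case: s[0] = 25 = 5·5, so 5 | s[0].
Assume 5 | s[j], so s[j] = 5t for some integer t.
Then s[j+1] = 2s[j] − 15 = 2·(5t) − 15 = 5(2t − 3), so 5 | s[j+1].
By induction, 5 | s[n] for all n ≥ 0.

5 | s[n]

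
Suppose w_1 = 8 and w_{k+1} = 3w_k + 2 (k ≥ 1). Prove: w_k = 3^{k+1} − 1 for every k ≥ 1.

Base case: w_1 = 8, and 3^{1+1} − 1 = 9 − 1 = 8.
Assume w_j = 3^{j+1} − 1 for some j ≥ 1.
Then w_{j+1} = 3w_j + 2 = 3·(3^{j+1} − 1) + 2 = 3^{j+2} − 3 + 2 = 3^{j+2} − 1.
So the formula holds for j+1, and by induction w_k = 3^{k+1} − 1 for all k ≥ 1.

w_k = 3^{k+1} − 1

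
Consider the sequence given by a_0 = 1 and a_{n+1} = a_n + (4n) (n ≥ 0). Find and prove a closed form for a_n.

Claim: a_n = 2n^2 − 2n + 1.

Base case: a_0 = 1, and 2·0^2 − 2·0 + 1 = 1.
Assume a_k = 2k^2 − 2k + 1.
Then a_{k+1} = a_k + (4k) = (2k^2 − 2k + 1) + (4k) = 2k^2 + 2k + 1,
and 2·(k+1)^2 − 2·(k+1) + 1 = 2k^2 + 2k + 1.
By induction, a_n = 2n^2 − 2n + 1 for all n ≥ 0.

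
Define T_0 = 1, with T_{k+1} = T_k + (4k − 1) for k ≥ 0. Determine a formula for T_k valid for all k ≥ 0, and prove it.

Claim: T_k = 2k^2 − 3k + 1.

Base case: T_0 = 1, and 2·0^2 − 3·0 + 1 = 1.
Assume T_m = 2m^2 − 3m + 1.
Then T_{m+1} = T_m + (4m − 1) = (2m^2 − 3m + 1) + (4m − 1) = 2m^2 + m,
and 2·(m+1)^2 − 3·(m+1) + 1 = 2m^2 + m.
This completes the inductive step, so T_k = 2k^2 − 3k + 1 for all k ≥ 0.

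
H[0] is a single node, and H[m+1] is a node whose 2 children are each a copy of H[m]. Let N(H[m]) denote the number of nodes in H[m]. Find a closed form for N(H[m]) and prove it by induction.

Claim: N(H[m]) = 2^{m+1} − 1.

Base case: N(H[0]) = 1, and 2^{0+1} − 1 = 1.
Assume N(H[k]) = 2^{k+1} − 1.
Then N(H[k+1]) = 1 + 2N(H[k]) = 1 + 2(2^{k+1} − 1) = 2^{k+2} − 2 + 1 = 2^{k+2} − 1.
By induction, N(H[m]) = 2^{m+1} − 1 for all m ≥ 0.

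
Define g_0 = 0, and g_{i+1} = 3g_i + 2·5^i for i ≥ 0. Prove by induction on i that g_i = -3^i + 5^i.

Base case: g_0 = 0, and -3^0 + 5^0 = -1 + 1 = 0.
Assume g_k = -3^k + 5^k for some k ≥ 0.
Then g_{k+1} = 3g_k + 2·5^k = 3·(-3^k + 5^k) + 2·5^k = -3^{k+1} + 3·5^k + 2·5^k = -3^{k+1} + 5·5^k = -3^{k+1} + 5^{k+1}.
This completes the inductive step, so g_i = -3^i + 5^i for all i ≥ 0.

g_i = -3^i + 5^i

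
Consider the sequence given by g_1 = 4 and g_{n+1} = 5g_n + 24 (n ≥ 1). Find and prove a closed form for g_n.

Claim: g_n = 2·5^n − 6.

Base case: g_1 = 4, and 2·5^1 − 6 = 10 − 6 = 4.
Assume g_m = 2·5^m − 6 for some m ≥ 1.
Then g_{m+1} = 5g_m + 24 = 5·(2·5^m − 6) + 24 = 10·5^m − 30 + 24 = 2·5^{m+1} − 6.
Hence g_n = 2·5^n − 6 for every n ≥ 1, by induction.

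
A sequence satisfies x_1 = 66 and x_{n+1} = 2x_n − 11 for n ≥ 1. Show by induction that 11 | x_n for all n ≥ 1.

Base case: x_1 = 66 = 11·6, so 11 | x_1.
Assume 11 | x_k, so x_k = 11t for some integer t.
Then x_{k+1} = 2x_k − 11 = 2·(11t) − 11 = 11(2t − 1), so 11 | x_{k+1}.
This completes the inductive step, so 11 | x_n for all n ≥ 1.

11 | x_n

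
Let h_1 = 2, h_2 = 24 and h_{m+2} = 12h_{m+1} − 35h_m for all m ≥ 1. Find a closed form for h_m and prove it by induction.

Claim: h_m = 7^m − 5^m.

Base cases: h_1 = 2 and 7^1 − 5^1 = 2; h_2 = 24 and 7^2 − 5^2 = 24.
Assume h_i = 7^i − 5^i for all 1 ≤ i ≤ j, where j ≥ 2.
Then h_{j+1} = 12h_j − 35h_{j−1} = 12·(7^j − 5^j) − 35·(7^{j−1} − 5^{j−1}) = (12·7 − 35)7^{j−1} − (12·5 − 35)5^{j−1} = 49·7^{j−1} − 25·5^{j−1} = 7^{j+1} − 5^{j+1}.
So the formula holds for j+1, and by strong induction h_m = 7^m − 5^m for all m ≥ 1.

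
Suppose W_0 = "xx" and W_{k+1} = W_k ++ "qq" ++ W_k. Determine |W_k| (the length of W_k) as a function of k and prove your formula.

Claim: |W_k| = 2^{k+2} − 2.

Base case: |W_0| = 2, and 2^{0+2} − 2 = 2.
Assume |W_r| = 2^{r+2} − 2.
Then |W_{r+1}| = |W_r| + 2 + |W_r| = 2|W_r| + 2 = 2(2^{r+2} − 2) + 2 = 2^{r+3} − 4 + 2 = 2^{r+3} − 2.
By induction, |W_k| = 2^{k+2} − 2 for all k ≥ 0.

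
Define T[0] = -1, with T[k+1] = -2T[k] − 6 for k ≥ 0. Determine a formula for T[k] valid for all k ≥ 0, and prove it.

Claim: T[k] = (-2)^k − 2.

Base case: T[0] = -1, and (-2)^0 − 2 = 1 − 2 = -1.
Assume T[j] = (-2)^j − 2 for some j ≥ 0.
Then T[j+1] = -2T[j] − 6 = -2·((-2)^j − 2) − 6 = -2·(-2)^j + 4 − 6 = (-2)^{j+1} − 2.
So the formula holds for j+1, and by induction T[k] = (-2)^k − 2 for all k ≥ 0.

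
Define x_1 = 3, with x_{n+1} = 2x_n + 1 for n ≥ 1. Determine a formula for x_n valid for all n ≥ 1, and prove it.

Claim: x_n = 2^{n+1} − 1.

Base case: x_1 = 3, and 2^{1+1} − 1 = 4 − 1 = 3.
Assume x_k = 2^{k+1} − 1 for some k ≥ 1.
Then x_{k+1} = 2x_k + 1 = 2·(2^{k+1} − 1) + 1 = 2^{k+2} − 2 + 1 = 2^{k+2} − 1.
This completes the inductive step, so x_n = 2^{n+1} − 1 for all n ≥ 1.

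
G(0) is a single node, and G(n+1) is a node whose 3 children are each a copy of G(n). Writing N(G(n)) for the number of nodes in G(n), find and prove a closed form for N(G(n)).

Claim: N(G(n)) = (3^{n+1} − 1)/2.

Base case: N(G(0)) = 1, and (3^{0+1} − 1)/2 = 1.
Assume N(G(r)) = (3^{r+1} − 1)/2.
Then N(G(r+1)) = 1 + 3N(G(r)) = 1 + 3·(3^{r+1} − 1)/2 = 1 + (3^{r+2} − 3)/2 = (2 + 3^{r+2} − 3)/2 = (3^{r+2} − 1)/2.
So the formula holds for r+1, and by induction N(G(n)) = (3^{n+1} − 1)/2 for all n ≥ 0.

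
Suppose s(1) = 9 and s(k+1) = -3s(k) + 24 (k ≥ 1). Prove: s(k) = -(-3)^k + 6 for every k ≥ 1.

Base case: s(1) = 9, and -(-3)^1 + 6 = 3 + 6 = 9.
Assume s(m) = -(-3)^m + 6 for some m ≥ 1.
Then s(m+1) = -3s(m) + 24 = -3·(-(-3)^m + 6) + 24 = 3·(-3)^m − 18 + 24 = -(-3)^{m+1} + 6.
This completes the inductive step, so s(k) = -(-3)^k + 6 for all k ≥ 1.

s(k) = -(-3)^k + 6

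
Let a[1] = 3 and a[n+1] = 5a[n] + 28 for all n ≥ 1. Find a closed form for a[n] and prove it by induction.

Claim: a[n] = 2·5^n − 7.

Base case: a[1] = 3, and 2·5^1 − 7 = 10 − 7 = 3.
Assume a[r] = 2·5^r − 7 for some r ≥ 1.
Then a[r+1] = 5a[r] + 28 = 5·(2·5^r − 7) + 28 = 10·5^r − 35 + 28 = 2·5^{r+1} − 7.
Hence a[n] = 2·5^n − 7 for every n ≥ 1, by induction.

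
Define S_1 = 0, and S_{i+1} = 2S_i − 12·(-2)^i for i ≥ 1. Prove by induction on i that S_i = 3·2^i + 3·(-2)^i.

Base case: S_1 = 0, and 3·2^1 + 3·(-2)^1 = 6 − 6 = 0.
Assume S_m = 3·2^m + 3·(-2)^m for some m ≥ 1.
Then S_{m+1} = 2S_m − 12·(-2)^m = 2·(3·2^m + 3·(-2)^m) − 12·(-2)^m = 3·2^{m+1} + 6·(-2)^m − 12·(-2)^m = 3·2^{m+1} − 6·(-2)^m = 3·2^{m+1} + 3·(-2)^{m+1}.
This completes the inductive step, so S_i = 3·2^i + 3·(-2)^i for all i ≥ 1.

S_i = 3·2^i + 3·(-2)^i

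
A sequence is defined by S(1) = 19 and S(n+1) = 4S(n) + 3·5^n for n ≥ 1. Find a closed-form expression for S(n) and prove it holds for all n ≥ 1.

Claim: S(n) = 4^n + 3·5^n.

Base case: S(1) = 19, and 4^1 + 3·5^1 = 4 + 15 = 19.
Assume S(k) = 4^k + 3·5^k for some k ≥ 1.
Then S(k+1) = 4S(k) + 3·5^k = 4·(4^k + 3·5^k) + 3·5^k = 4^{k+1} + 12·5^k + 3·5^k = 4^{k+1} + 15·5^k = 4^{k+1} + 3·5^{k+1}.
This completes the inductive step, so S(n) = 4^n + 3·5^n for all n ≥ 1.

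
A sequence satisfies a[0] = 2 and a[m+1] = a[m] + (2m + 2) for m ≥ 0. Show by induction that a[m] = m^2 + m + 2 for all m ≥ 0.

Base case: a[0] = 2, and 0^2 + 0 + 2 = 2.
Assume a[k] = k^2 + k + 2.
Then a[k+1] = a[k] + (2k + 2) = (k^2 + k + 2) + (2k + 2) = k^2 + 3k + 4,
and (k+1)^2 + (k+1) + 2 = k^2 + 3k + 4.
By induction, a[m] = m^2 + m + 2 for all m ≥ 0.

a[m] = m^2 + m + 2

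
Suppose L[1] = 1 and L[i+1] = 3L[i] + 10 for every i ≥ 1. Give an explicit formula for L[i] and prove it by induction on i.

Claim: L[i] = 2·3^i − 5.

Base case: L[1] = 1, and 2·3^1 − 5 = 6 − 5 = 1.
Assume L[r] = 2·3^r − 5 for some r ≥ 1.
Then L[r+1] = 3L[r] + 10 = 3·(2·3^r − 5) + 10 = 6·3^r − 15 + 10 = 2·3^{r+1} − 5.
This completes the inductive step, so L[i] = 2·3^i − 5 for all i ≥ 1.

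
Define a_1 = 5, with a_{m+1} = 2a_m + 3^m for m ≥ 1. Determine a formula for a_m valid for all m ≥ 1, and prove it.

Claim: a_m = 2^m + 3^m.

Base case: a_1 = 5, and 2^1 + 3^1 = 2 + 3 = 5.
Assume a_k = 2^k + 3^k for some k ≥ 1.
Then a_{k+1} = 2a_k + 3^k = 2·(2^k + 3^k) + 3^k = 2^{k+1} + 2·3^k + 3^k = 2^{k+1} + 3·3^k = 2^{k+1} + 3^{k+1}.
Hence a_m = 2^m + 3^m for every m ≥ 1, by induction.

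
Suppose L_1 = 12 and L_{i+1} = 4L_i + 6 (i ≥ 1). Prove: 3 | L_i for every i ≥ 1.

Base case: L_1 = 12 = 3·4, so 3 | L_1.
Assume 3 | L_r, so L_r = 3t for some integer t.
Then L_{r+1} = 4L_r + 6 = 4·(3t) + 6 = 3(4t + 2), so 3 | L_{r+1}.
By induction, 3 | L_i for all i ≥ 1.

3 | L_i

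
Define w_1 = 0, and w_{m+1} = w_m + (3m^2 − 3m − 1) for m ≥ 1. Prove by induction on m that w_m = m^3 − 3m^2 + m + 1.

Base case: w_1 = 0, and 1^3 − 3·1^2 + 1 + 1 = 0.
Assume w_r = r^3 − 3r^2 + r + 1.
Then w_{r+1} = w_r + (3r^2 − 3r − 1) = (r^3 − 3r^2 + r + 1) + (3r^2 − 3r − 1) = r^3 − 2r,
and (r+1)^3 − 3·(r+1)^2 + (r+1) + 1 = r^3 − 2r.
Hence w_m = m^3 − 3m^2 + m + 1 for every m ≥ 1, by induction.

w_m = m^3 − 3m^2 + m + 1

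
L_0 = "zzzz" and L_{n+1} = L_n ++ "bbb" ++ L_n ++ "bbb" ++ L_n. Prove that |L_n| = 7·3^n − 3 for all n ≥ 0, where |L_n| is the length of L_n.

Base case: |L_0| = 4, and 7·3^0 − 3 = 4.
Assume |L_j| = 7·3^j − 3.
Then |L_{j+1}| = 3|L_j| + 6 = 3(7·3^j − 3) + 6 = 7·3^{j+1} − 9 + 6 = 7·3^{j+1} − 3.
So the formula holds for j+1, and by induction |L_n| = 7·3^n − 3 for all n ≥ 0.

|L_n| = 7·3^n − 3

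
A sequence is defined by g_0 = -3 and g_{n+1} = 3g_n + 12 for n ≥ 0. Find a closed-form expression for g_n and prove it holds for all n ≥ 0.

Claim: g_n = 3^{n+1} − 6.

Base case: g_0 = -3, and 3^{0+1} − 6 = 3 − 6 = -3.
Assume g_r = 3^{r+1} − 6 for some r ≥ 0.
Then g_{r+1} = 3g_r + 12 = 3·(3^{r+1} − 6) + 12 = 3^{r+2} − 18 + 12 = 3^{r+2} − 6.
By induction, g_n = 3^{n+1} − 6 for all n ≥ 0.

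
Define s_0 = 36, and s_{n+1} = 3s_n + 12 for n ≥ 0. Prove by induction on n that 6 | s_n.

Base case: s_0 = 36 = 6·6, so 6 | s_0.
Assume 6 | s_k, so s_k = 6t for some integer t.
Then s_{k+1} = 3s_k + 12 = 3·(6t) + 12 = 6(3t + 2), so 6 | s_{k+1}.
This completes the inductive step, so 6 | s_n for all n ≥ 0.

6 | s_n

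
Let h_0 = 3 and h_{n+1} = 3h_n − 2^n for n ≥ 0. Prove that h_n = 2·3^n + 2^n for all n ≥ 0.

Base case: h_0 = 3, and 2·3^0 + 2^0 = 2 + 1 = 3.
Assume h_r = 2·3^r + 2^r for some r ≥ 0.
Then h_{r+1} = 3h_r − 2^r = 3·(2·3^r + 2^r) − 2^r = 2·3^{r+1} + 3·2^r − 2^r = 2·3^{r+1} + 2·2^r = 2·3^{r+1} + 2^{r+1}.
By induction, h_n = 2·3^n + 2^n for all n ≥ 0.

h_n = 2·3^n + 2^n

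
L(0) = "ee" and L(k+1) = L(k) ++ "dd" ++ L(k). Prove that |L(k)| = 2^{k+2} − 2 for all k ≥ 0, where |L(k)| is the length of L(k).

Base case: |L(0)| = 2, and 2^{0+2} − 2 = 2.
Assume |L(m)| = 2^{m+2} − 2.
Then |L(m+1)| = |L(m)| + 2 + |L(m)| = 2|L(m)| + 2 = 2(2^{m+2} − 2) + 2 = 2^{m+3} − 4 + 2 = 2^{m+3} − 2.
By induction, |L(k)| = 2^{k+2} − 2 for all k ≥ 0.

|L(k)| = 2^{k+2} − 2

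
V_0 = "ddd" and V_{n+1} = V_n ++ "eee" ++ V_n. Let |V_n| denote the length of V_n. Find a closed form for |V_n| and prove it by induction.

Claim: |V_n| = 6·2^n − 3.

Base case: |V_0| = 3, and 6·2^0 − 3 = 3.
Assume |V_m| = 6·2^m − 3.
Then |V_{m+1}| = |V_m| + 3 + |V_m| = 2|V_m| + 3 = 2(6·2^m − 3) + 3 = 6·2^{m+1} − 6 + 3 = 6·2^{m+1} − 3.
Hence |V_n| = 6·2^n − 3 for every n ≥ 0, by induction.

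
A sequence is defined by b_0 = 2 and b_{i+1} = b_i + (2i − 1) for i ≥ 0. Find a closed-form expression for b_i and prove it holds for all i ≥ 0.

Claim: b_i = i^2 − 2i + 2.

Base case: b_0 = 2, and 0^2 − 2·0 + 2 = 2.
Assume b_k = k^2 − 2k + 2.
Then b_{k+1} = b_k + (2k − 1) = (k^2 − 2k + 2) + (2k − 1) = k^2 + 1,
and (k+1)^2 − 2·(k+1) + 2 = k^2 + 1.
This completes the inductive step, so b_i = i^2 − 2i + 2 for all i ≥ 0.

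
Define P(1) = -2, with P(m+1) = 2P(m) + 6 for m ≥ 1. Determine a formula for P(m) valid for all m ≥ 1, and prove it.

Claim: P(m) = 2^{m+1} − 6.

Base case: P(1) = -2, and 2^{1+1} − 6 = 4 − 6 = -2.
Assume P(k) = 2^{k+1} − 6 for some k ≥ 1.
Then P(k+1) = 2P(k) + 6 = 2·(2^{k+1} − 6) + 6 = 2^{k+2} − 12 + 6 = 2^{k+2} − 6.
This completes the inductive step, so P(m) = 2^{m+1} − 6 for all m ≥ 1.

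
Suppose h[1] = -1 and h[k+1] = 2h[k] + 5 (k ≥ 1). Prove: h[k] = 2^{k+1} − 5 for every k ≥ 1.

Base case: h[1] = -1, and 2^{1+1} − 5 = 4 − 5 = -1.
Assume h[r] = 2^{r+1} − 5 for some r ≥ 1.
Then h[r+1] = 2h[r] + 5 = 2·(2^{r+1} − 5) + 5 = 2^{r+2} − 10 + 5 = 2^{r+2} − 5.
So the formula holds for r+1, and by induction h[k] = 2^{k+1} − 5 for all k ≥ 1.

h[k] = 2^{k+1} − 5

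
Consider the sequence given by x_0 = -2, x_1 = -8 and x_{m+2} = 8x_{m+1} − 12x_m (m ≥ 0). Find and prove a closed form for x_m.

Claim: x_m = -6^m − 2^m.

Base cases: x_0 = -2 and -6^0 − 2^0 = -2; x_1 = -8 and -6^1 − 2^1 = -8.
Assume x_i = -6^i − 2^i for all 0 ≤ i ≤ j, where j ≥ 1.
Then x_{j+1} = 8x_j − 12x_{j−1} = 8·(-6^j − 2^j) − 12·(-6^{j−1} − 2^{j−1}) = -(8·6 − 12)6^{j−1} − (8·2 − 12)2^{j−1} = -36·6^{j−1} − 4·2^{j−1} = -6^{j+1} − 2^{j+1}.
By strong induction, x_m = -6^m − 2^m for all m ≥ 0.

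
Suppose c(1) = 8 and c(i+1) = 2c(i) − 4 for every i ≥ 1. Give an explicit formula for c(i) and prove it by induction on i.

Claim: c(i) = 2^{i+1} + 4.

Base case: c(1) = 8, and 2^{1+1} + 4 = 4 + 4 = 8.
Assume c(r) = 2^{r+1} + 4 for some r ≥ 1.
Then c(r+1) = 2c(r) − 4 = 2·(2^{r+1} + 4) − 4 = 2^{r+2} + 8 − 4 = 2^{r+2} + 4.
By induction, c(i) = 2^{i+1} + 4 for all i ≥ 1.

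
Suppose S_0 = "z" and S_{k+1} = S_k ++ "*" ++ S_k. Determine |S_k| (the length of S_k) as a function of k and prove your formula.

Claim: |S_k| = 2^{k+1} − 1.

Base case: |S_0| = 1, and 2^{0+1} − 1 = 1.
Assume |S_r| = 2^{r+1} − 1.
Then |S_{r+1}| = |S_r| + 1 + |S_r| = 2|S_r| + 1 = 2(2^{r+1} − 1) + 1 = 2^{r+2} − 2 + 1 = 2^{r+2} − 1.
So the formula holds for r+1, and by induction |S_k| = 2^{k+1} − 1 for all k ≥ 0.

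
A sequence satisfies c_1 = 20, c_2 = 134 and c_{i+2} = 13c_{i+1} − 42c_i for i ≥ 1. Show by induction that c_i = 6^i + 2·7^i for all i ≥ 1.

Base cases: c_1 = 20 and 6^1 + 2·7^1 = 20; c_2 = 134 and 6^2 + 2·7^2 = 134.
Assume c_j = 6^j + 2·7^j for all 1 ≤ j ≤ k, where k ≥ 2.
Then c_{k+1} = 13c_k − 42c_{k−1} = 13·(6^k + 2·7^k) − 42·(6^{k−1} + 2·7^{k−1}) = (13·6 − 42)6^{k−1} + 2·(13·7 − 42)7^{k−1} = 36·6^{k−1} + 98·7^{k−1} = 6^{k+1} + 2·7^{k+1}.
This completes the inductive step, so c_i = 6^i + 2·7^i for all i ≥ 1.

c_i = 6^i + 2·7^i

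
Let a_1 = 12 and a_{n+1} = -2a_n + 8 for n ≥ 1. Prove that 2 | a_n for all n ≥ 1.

Base case: a_1 = 12 = 2·6, so 2 | a_1.
Assume 2 | a_k, so a_k = 2t for some integer t.
Then a_{k+1} = -2a_k + 8 = -2·(2t) + 8 = 2(-2t + 4), so 2 | a_{k+1}.
This completes the inductive step, so 2 | a_n for all n ≥ 1.

2 | a_n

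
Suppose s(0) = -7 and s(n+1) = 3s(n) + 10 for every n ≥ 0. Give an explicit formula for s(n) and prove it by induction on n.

Claim: s(n) = -2·3^n − 5.

Base case: s(0) = -7, and -2·3^0 − 5 = -2 − 5 = -7.
Assume s(r) = -2·3^r − 5 for some r ≥ 0.
Then s(r+1) = 3s(r) + 10 = 3·(-2·3^r − 5) + 10 = -6·3^r − 15 + 10 = -2·3^{r+1} − 5.
This completes the inductive step, so s(n) = -2·3^n − 5 for all n ≥ 0.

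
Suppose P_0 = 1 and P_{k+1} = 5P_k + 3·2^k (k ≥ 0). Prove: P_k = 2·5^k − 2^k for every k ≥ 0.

Base case: P_0 = 1, and 2·5^0 − 2^0 = 2 − 1 = 1.
Assume P_j = 2·5^j − 2^j for some j ≥ 0.
Then P_{j+1} = 5P_j + 3·2^j = 5·(2·5^j − 2^j) + 3·2^j = 2·5^{j+1} − 5·2^j + 3·2^j = 2·5^{j+1} − 2·2^j = 2·5^{j+1} − 2^{j+1}.
This completes the inductive step, so P_k = 2·5^k − 2^k for all k ≥ 0.

P_k = 2·5^k − 2^k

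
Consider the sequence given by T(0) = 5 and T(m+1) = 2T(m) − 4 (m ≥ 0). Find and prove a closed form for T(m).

Claim: T(m) = 2^m + 4.

Base case: T(0) = 5, and 2^0 + 4 = 1 + 4 = 5.
Assume T(k) = 2^k + 4 for some k ≥ 0.
Then T(k+1) = 2T(k) − 4 = 2·(2^k + 4) − 4 = 2^{k+1} + 8 − 4 = 2^{k+1} + 4.
So the formula holds for k+1, and by induction T(m) = 2^m + 4 for all m ≥ 0.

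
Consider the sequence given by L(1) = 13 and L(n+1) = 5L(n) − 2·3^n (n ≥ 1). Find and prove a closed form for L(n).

Claim: L(n) = 2·5^n + 3^n.

Base case: L(1) = 13, and 2·5^1 + 3^1 = 10 + 3 = 13.
Assume L(m) = 2·5^m + 3^m for some m ≥ 1.
Then L(m+1) = 5L(m) − 2·3^m = 5·(2·5^m + 3^m) − 2·3^m = 2·5^{m+1} + 5·3^m − 2·3^m = 2·5^{m+1} + 3·3^m = 2·5^{m+1} + 3^{m+1}.
By induction, L(n) = 2·5^n + 3^n for all n ≥ 1.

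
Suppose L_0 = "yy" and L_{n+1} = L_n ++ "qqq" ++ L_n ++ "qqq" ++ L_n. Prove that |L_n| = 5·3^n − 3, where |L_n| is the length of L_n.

Base case: |L_0| = 2, and 5·3^0 − 3 = 2.
Assume |L_j| = 5·3^j − 3.
Then |L_{j+1}| = 3|L_j| + 6 = 3(5·3^j − 3) + 6 = 5·3^{j+1} − 9 + 6 = 5·3^{j+1} − 3.
So the formula holds for j+1, and by induction |L_n| = 5·3^n − 3 for all n ≥ 0.

|L_n| = 5·3^n − 3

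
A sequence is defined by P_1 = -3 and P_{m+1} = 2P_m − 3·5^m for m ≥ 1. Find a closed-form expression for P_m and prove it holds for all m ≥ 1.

Claim: P_m = 2^m − 5^m.

Base case: P_1 = -3, and 2^1 − 5^1 = 2 − 5 = -3.
Assume P_r = 2^r − 5^r for some r ≥ 1.
Then P_{r+1} = 2P_r − 3·5^r = 2·(2^r − 5^r) − 3·5^r = 2^{r+1} − 2·5^r − 3·5^r = 2^{r+1} − 5·5^r = 2^{r+1} − 5^{r+1}.
This completes the inductive step, so P_m = 2^m − 5^m for all m ≥ 1.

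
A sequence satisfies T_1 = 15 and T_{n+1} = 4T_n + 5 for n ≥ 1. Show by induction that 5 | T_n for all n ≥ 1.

Base case: T_1 = 15 = 5·3, so 5 | T_1.
Assume 5 | T_k, so T_k = 5t for some integer t.
Then T_{k+1} = 4T_k + 5 = 4·(5t) + 5 = 5(4t + 1), so 5 | T_{k+1}.
Hence 5 | T_n for every n ≥ 1, by induction.

5 | T_n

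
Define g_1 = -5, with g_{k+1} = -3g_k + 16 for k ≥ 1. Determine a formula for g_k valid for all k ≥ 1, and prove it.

Claim: g_k = 3·(-3)^k + 4.

Base case: g_1 = -5, and 3·(-3)^1 + 4 = -9 + 4 = -5.
Assume g_r = 3·(-3)^r + 4 for some r ≥ 1.
Then g_{r+1} = -3g_r + 16 = -3·(3·(-3)^r + 4) + 16 = -9·(-3)^r − 12 + 16 = 3·(-3)^{r+1} + 4.
Hence g_k = 3·(-3)^k + 4 for every k ≥ 1, by induction.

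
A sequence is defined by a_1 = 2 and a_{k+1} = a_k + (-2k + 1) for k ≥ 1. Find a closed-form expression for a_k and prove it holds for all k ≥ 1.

Claim: a_k = -k^2 + 2k + 1.

Base case: a_1 = 2, and -1^2 + 2·1 + 1 = 2.
Assume a_m = -m^2 + 2m + 1.
Then a_{m+1} = a_m + (-2m + 1) = (-m^2 + 2m + 1) + (-2m + 1) = -m^2 + 2,
and -(m+1)^2 + 2·(m+1) + 1 = -m^2 + 2.
By induction, a_k = -k^2 + 2k + 1 for all k ≥ 1.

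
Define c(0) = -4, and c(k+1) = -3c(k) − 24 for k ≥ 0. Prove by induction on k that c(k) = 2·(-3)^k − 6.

Base case: c(0) = -4, and 2·(-3)^0 − 6 = 2 − 6 = -4.
Assume c(j) = 2·(-3)^j − 6 for some j ≥ 0.
Then c(j+1) = -3c(j) − 24 = -3·(2·(-3)^j − 6) − 24 = -6·(-3)^j + 18 − 24 = 2·(-3)^{j+1} − 6.
This completes the inductive step, so c(k) = 2·(-3)^k − 6 for all k ≥ 0.

c(k) = 2·(-3)^k − 6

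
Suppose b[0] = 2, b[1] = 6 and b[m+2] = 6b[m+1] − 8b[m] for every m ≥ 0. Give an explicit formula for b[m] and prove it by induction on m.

Claim: b[m] = 4^m + 2^m.

Base cases: b[0] = 2 and 4^0 + 2^0 = 2; b[1] = 6 and 4^1 + 2^1 = 6.
Assume b[j] = 4^j + 2^j for all 0 ≤ j ≤ r, where r ≥ 1.
Then b[r+1] = 6b[r] − 8b[r−1] = 6·(4^r + 2^r) − 8·(4^{r−1} + 2^{r−1}) = (6·4 − 8)4^{r−1} + (6·2 − 8)2^{r−1} = 16·4^{r−1} + 4·2^{r−1} = 4^{r+1} + 2^{r+1}.
So the formula holds for r+1, and by strong induction b[m] = 4^m + 2^m for all m ≥ 0.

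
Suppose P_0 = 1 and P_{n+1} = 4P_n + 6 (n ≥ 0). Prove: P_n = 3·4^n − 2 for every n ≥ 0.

Base case: P_0 = 1, and 3·4^0 − 2 = 3 − 2 = 1.
Assume P_r = 3·4^r − 2 for some r ≥ 0.
Then P_{r+1} = 4P_r + 6 = 4·(3·4^r − 2) + 6 = 12·4^r − 8 + 6 = 3·4^{r+1} − 2.
This completes the inductive step, so P_n = 3·4^n − 2 for all n ≥ 0.

P_n = 3·4^n − 2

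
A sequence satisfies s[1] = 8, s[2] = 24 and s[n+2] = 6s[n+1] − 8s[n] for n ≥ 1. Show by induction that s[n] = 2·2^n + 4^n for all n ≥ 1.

Base cases: s[1] = 8 and 2·2^1 + 4^1 = 8; s[2] = 24 and 2·2^2 + 4^2 = 24.
Assume s[j] = 2·2^j + 4^j for all 1 ≤ j ≤ k, where k ≥ 2.
Then s[k+1] = 6s[k] − 8s[k−1] = 6·(2·2^k + 4^k) − 8·(2·2^{k−1} + 4^{k−1}) = 2·(6·2 − 8)2^{k−1} + (6·4 − 8)4^{k−1} = 8·2^{k−1} + 16·4^{k−1} = 2·2^{k+1} + 4^{k+1}.
By strong induction, s[n] = 2·2^n + 4^n for all n ≥ 1.

s[n] = 2·2^n + 4^n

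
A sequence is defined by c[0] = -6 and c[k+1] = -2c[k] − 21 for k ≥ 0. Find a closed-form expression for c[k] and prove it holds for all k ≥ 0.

Claim: c[k] = (-2)^k − 7.

Base case: c[0] = -6, and (-2)^0 − 7 = 1 − 7 = -6.
Assume c[j] = (-2)^j − 7 for some j ≥ 0.
Then c[j+1] = -2c[j] − 21 = -2·((-2)^j − 7) − 21 = -2·(-2)^j + 14 − 21 = (-2)^{j+1} − 7.
So the formula holds for j+1, and by induction c[k] = (-2)^k − 7 for all k ≥ 0.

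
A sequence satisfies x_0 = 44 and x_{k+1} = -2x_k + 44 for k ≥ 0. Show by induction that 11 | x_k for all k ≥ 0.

Base case: x_0 = 44 = 11·4, so 11 | x_0.
Assume 11 | x_m, so x_m = 11t for some integer t.
Then x_{m+1} = -2x_m + 44 = -2·(11t) + 44 = 11(-2t + 4), so 11 | x_{m+1}.
Hence 11 | x_k for every k ≥ 0, by induction.

11 | x_k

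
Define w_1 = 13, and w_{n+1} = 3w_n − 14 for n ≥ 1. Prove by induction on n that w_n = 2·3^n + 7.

Base case: w_1 = 13, and 2·3^1 + 7 = 6 + 7 = 13.
Assume w_m = 2·3^m + 7 for some m ≥ 1.
Then w_{m+1} = 3w_m − 14 = 3·(2·3^m + 7) − 14 = 6·3^m + 21 − 14 = 2·3^{m+1} + 7.
By induction, w_n = 2·3^n + 7 for all n ≥ 1.

w_n = 2·3^n + 7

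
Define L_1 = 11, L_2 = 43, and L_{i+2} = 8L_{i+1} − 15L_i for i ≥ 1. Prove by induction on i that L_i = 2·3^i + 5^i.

Base cases: L_1 = 11 and 2·3^1 + 5^1 = 11; L_2 = 43 and 2·3^2 + 5^2 = 43.
Assume L_j = 2·3^j + 5^j for all 1 ≤ j ≤ k, where k ≥ 2.
Then L_{k+1} = 8L_k − 15L_{k−1} = 8·(2·3^k + 5^k) − 15·(2·3^{k−1} + 5^{k−1}) = 2·(8·3 − 15)3^{k−1} + (8·5 − 15)5^{k−1} = 18·3^{k−1} + 25·5^{k−1} = 2·3^{k+1} + 5^{k+1}.
By strong induction, L_i = 2·3^i + 5^i for all i ≥ 1.

L_i = 2·3^i + 5^i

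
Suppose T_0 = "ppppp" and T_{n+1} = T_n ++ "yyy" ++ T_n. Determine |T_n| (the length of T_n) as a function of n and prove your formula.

Claim: |T_n| = 2^{n+3} − 3.

Base case: |T_0| = 5, and 2^{0+3} − 3 = 5.
Assume |T_k| = 2^{k+3} − 3.
Then |T_{k+1}| = |T_k| + 3 + |T_k| = 2|T_k| + 3 = 2(2^{k+3} − 3) + 3 = 2^{k+1+3} − 6 + 3 = 2^{k+1+3} − 3.
Hence |T_n| = 2^{n+3} − 3 for every n ≥ 0, by induction.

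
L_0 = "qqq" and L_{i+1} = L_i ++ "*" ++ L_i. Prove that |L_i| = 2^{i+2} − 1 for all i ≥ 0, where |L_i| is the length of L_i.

Base case: |L_0| = 3, and 2^{0+2} − 1 = 3.
Assume |L_m| = 2^{m+2} − 1.
Then |L_{m+1}| = |L_m| + 1 + |L_m| = 2|L_m| + 1 = 2(2^{m+2} − 1) + 1 = 2^{m+3} − 2 + 1 = 2^{m+3} − 1.
Hence |L_i| = 2^{i+2} − 1 for every i ≥ 0, by induction.

|L_i| = 2^{i+2} − 1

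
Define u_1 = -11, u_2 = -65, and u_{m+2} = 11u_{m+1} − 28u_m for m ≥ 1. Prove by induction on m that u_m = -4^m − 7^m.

Base cases: u_1 = -11 and -4^1 − 7^1 = -11; u_2 = -65 and -4^2 − 7^2 = -65.
Assume u_j = -4^j − 7^j for all 1 ≤ j ≤ r, where r ≥ 2.
Then u_{r+1} = 11u_r − 28u_{r−1} = 11·(-4^r − 7^r) − 28·(-4^{r−1} − 7^{r−1}) = -(11·4 − 28)4^{r−1} − (11·7 − 28)7^{r−1} = -16·4^{r−1} − 49·7^{r−1} = -4^{r+1} − 7^{r+1}.
This completes the inductive step, so u_m = -4^m − 7^m for all m ≥ 1.

u_m = -4^m − 7^m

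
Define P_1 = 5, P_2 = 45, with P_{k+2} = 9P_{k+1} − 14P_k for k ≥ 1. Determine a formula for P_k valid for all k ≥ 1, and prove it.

Claim: P_k = -2^k + 7^k.

Base cases: P_1 = 5 and -2^1 + 7^1 = 5; P_2 = 45 and -2^2 + 7^2 = 45.
Assume P_j = -2^j + 7^j for all 1 ≤ j ≤ m, where m ≥ 2.
Then P_{m+1} = 9P_m − 14P_{m−1} = 9·(-2^m + 7^m) − 14·(-2^{m−1} + 7^{m−1}) = -(9·2 − 14)2^{m−1} + (9·7 − 14)7^{m−1} = -4·2^{m−1} + 49·7^{m−1} = -2^{m+1} + 7^{m+1}.
This completes the inductive step, so P_k = -2^k + 7^k for all k ≥ 1.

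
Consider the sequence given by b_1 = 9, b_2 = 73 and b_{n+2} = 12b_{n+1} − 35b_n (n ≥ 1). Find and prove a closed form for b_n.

Claim: b_n = -5^n + 2·7^n.

Base cases: b_1 = 9 and -5^1 + 2·7^1 = 9; b_2 = 73 and -5^2 + 2·7^2 = 73.
Assume b_j = -5^j + 2·7^j for all 1 ≤ j ≤ r, where r ≥ 2.
Then b_{r+1} = 12b_r − 35b_{r−1} = 12·(-5^r + 2·7^r) − 35·(-5^{r−1} + 2·7^{r−1}) = -(12·5 − 35)5^{r−1} + 2·(12·7 − 35)7^{r−1} = -25·5^{r−1} + 98·7^{r−1} = -5^{r+1} + 2·7^{r+1}.
Hence b_n = -5^n + 2·7^n for every n ≥ 1, by strong induction.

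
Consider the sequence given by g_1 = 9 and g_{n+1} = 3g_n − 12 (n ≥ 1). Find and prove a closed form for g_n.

Claim: g_n = 3^n + 6.

Base case: g_1 = 9, and 3^1 + 6 = 3 + 6 = 9.
Assume g_r = 3^r + 6 for some r ≥ 1.
Then g_{r+1} = 3g_r − 12 = 3·(3^r + 6) − 12 = 3^{r+1} + 18 − 12 = 3^{r+1} + 6.
By induction, g_n = 3^n + 6 for all n ≥ 1.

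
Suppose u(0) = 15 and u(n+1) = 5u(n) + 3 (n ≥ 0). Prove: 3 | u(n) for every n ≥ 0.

Base case: u(0) = 15 = 3·5, so 3 | u(0).
Assume 3 | u(m), so u(m) = 3t for some integer t.
Then u(m+1) = 5u(m) + 3 = 5·(3t) + 3 = 3(5t + 1), so 3 | u(m+1).
By induction, 3 | u(n) for all n ≥ 0.

3 | u(n)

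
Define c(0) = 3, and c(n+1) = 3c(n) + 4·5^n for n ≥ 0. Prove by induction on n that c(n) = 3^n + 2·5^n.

Base case: c(0) = 3, and 3^0 + 2·5^0 = 1 + 2 = 3.
Assume c(k) = 3^k + 2·5^k for some k ≥ 0.
Then c(k+1) = 3c(k) + 4·5^k = 3·(3^k + 2·5^k) + 4·5^k = 3^{k+1} + 6·5^k + 4·5^k = 3^{k+1} + 10·5^k = 3^{k+1} + 2·5^{k+1}.
So the formula holds for k+1, and by induction c(n) = 3^n + 2·5^n for all n ≥ 0.

c(n) = 3^n + 2·5^n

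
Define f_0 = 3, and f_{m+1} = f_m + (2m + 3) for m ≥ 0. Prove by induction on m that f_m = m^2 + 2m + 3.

Base case: f_0 = 3, and 0^2 + 2·0 + 3 = 3.
Assume f_j = j^2 + 2j + 3.
Then f_{j+1} = f_j + (2j + 3) = (j^2 + 2j + 3) + (2j + 3) = j^2 + 4j + 6,
and (j+1)^2 + 2·(j+1) + 3 = j^2 + 4j + 6.
By induction, f_m = m^2 + 2m + 3 for all m ≥ 0.

f_m = m^2 + 2m + 3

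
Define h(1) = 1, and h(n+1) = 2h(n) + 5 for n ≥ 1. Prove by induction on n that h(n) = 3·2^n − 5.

Base case: h(1) = 1, and 3·2^1 − 5 = 6 − 5 = 1.
Assume h(j) = 3·2^j − 5 for some j ≥ 1.
Then h(j+1) = 2h(j) + 5 = 2·(3·2^j − 5) + 5 = 6·2^j − 10 + 5 = 3·2^{j+1} − 5.
By induction, h(n) = 3·2^n − 5 for all n ≥ 1.

h(n) = 3·2^n − 5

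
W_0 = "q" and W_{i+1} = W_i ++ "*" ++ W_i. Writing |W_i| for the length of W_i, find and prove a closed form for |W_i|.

Claim: |W_i| = 2^{i+1} − 1.

Base case: |W_0| = 1, and 2^{0+1} − 1 = 1.
Assume |W_m| = 2^{m+1} − 1.
Then |W_{m+1}| = |W_m| + 1 + |W_m| = 2|W_m| + 1 = 2(2^{m+1} − 1) + 1 = 2^{m+2} − 2 + 1 = 2^{m+2} − 1.
So the formula holds for m+1, and by induction |W_i| = 2^{i+1} − 1 for all i ≥ 0.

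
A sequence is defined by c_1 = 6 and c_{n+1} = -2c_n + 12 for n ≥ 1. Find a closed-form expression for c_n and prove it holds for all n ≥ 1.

Claim: c_n = -(-2)^n + 4.

Base case: c_1 = 6, and -(-2)^1 + 4 = 2 + 4 = 6.
Assume c_j = -(-2)^j + 4 for some j ≥ 1.
Then c_{j+1} = -2c_j + 12 = -2·(-(-2)^j + 4) + 12 = 2·(-2)^j − 8 + 12 = -(-2)^{j+1} + 4.
This completes the inductive step, so c_n = -(-2)^n + 4 for all n ≥ 1.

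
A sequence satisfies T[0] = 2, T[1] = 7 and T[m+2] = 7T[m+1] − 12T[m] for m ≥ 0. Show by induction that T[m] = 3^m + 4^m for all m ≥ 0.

Base cases: T[0] = 2 and 3^0 + 4^0 = 2; T[1] = 7 and 3^1 + 4^1 = 7.
Assume T[j] = 3^j + 4^j for all 0 ≤ j ≤ k, where k ≥ 1.
Then T[k+1] = 7T[k] − 12T[k−1] = 7·(3^k + 4^k) − 12·(3^{k−1} + 4^{k−1}) = (7·3 − 12)3^{k−1} + (7·4 − 12)4^{k−1} = 9·3^{k−1} + 16·4^{k−1} = 3^{k+1} + 4^{k+1}.
Hence T[m] = 3^m + 4^m for every m ≥ 0, by strong induction.

T[m] = 3^m + 4^m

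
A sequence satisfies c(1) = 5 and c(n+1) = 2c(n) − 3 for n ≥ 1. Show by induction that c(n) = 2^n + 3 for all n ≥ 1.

Base case: c(1) = 5, and 2^1 + 3 = 2 + 3 = 5.
Assume c(k) = 2^k + 3 for some k ≥ 1.
Then c(k+1) = 2c(k) − 3 = 2·(2^k + 3) − 3 = 2^{k+1} + 6 − 3 = 2^{k+1} + 3.
This completes the inductive step, so c(n) = 2^n + 3 for all n ≥ 1.

c(n) = 2^n + 3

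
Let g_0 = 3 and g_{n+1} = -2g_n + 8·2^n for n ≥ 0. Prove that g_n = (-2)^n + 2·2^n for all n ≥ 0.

Base case: g_0 = 3, and (-2)^0 + 2·2^0 = 1 + 2 = 3.
Assume g_j = (-2)^j + 2·2^j for some j ≥ 0.
Then g_{j+1} = -2g_j + 8·2^j = -2·((-2)^j + 2·2^j) + 8·2^j = (-2)^{j+1} − 4·2^j + 8·2^j = (-2)^{j+1} + 4·2^j = (-2)^{j+1} + 2·2^{j+1}.
This completes the inductive step, so g_n = (-2)^n + 2·2^n for all n ≥ 0.

g_n = (-2)^n + 2·2^n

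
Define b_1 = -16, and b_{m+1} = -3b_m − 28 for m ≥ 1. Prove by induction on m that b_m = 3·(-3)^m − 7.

Base case: b_1 = -16, and 3·(-3)^1 − 7 = -9 − 7 = -16.
Assume b_j = 3·(-3)^j − 7 for some j ≥ 1.
Then b_{j+1} = -3b_j − 28 = -3·(3·(-3)^j − 7) − 28 = -9·(-3)^j + 21 − 28 = 3·(-3)^{j+1} − 7.
This completes the inductive step, so b_m = 3·(-3)^m − 7 for all m ≥ 1.

b_m = 3·(-3)^m − 7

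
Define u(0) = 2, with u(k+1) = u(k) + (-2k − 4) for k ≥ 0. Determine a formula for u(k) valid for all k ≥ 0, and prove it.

Claim: u(k) = -k^2 − 3k + 2.

Base case: u(0) = 2, and -0^2 − 3·0 + 2 = 2.
Assume u(r) = -r^2 − 3r + 2.
Then u(r+1) = u(r) + (-2r − 4) = (-r^2 − 3r + 2) + (-2r − 4) = -r^2 − 5r − 2,
and -(r+1)^2 − 3·(r+1) + 2 = -r^2 − 5r − 2.
By induction, u(k) = -k^2 − 3k + 2 for all k ≥ 0.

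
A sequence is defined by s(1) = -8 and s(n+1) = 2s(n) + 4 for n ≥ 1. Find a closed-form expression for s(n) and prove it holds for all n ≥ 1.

Claim: s(n) = -2^{n+1} − 4.

Base case: s(1) = -8, and -2^{1+1} − 4 = -4 − 4 = -8.
Assume s(m) = -2^{m+1} − 4 for some m ≥ 1.
Then s(m+1) = 2s(m) + 4 = 2·(-2^{m+1} − 4) + 4 = -2^{m+2} − 8 + 4 = -2^{m+2} − 4.
By induction, s(n) = -2^{n+1} − 4 for all n ≥ 1.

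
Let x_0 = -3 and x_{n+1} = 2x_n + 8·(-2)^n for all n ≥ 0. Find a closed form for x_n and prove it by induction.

Claim: x_n = -2^n − 2·(-2)^n.

Base case: x_0 = -3, and -2^0 − 2·(-2)^0 = -1 − 2 = -3.
Assume x_k = -2^k − 2·(-2)^k for some k ≥ 0.
Then x_{k+1} = 2x_k + 8·(-2)^k = 2·(-2^k − 2·(-2)^k) + 8·(-2)^k = -2^{k+1} − 4·(-2)^k + 8·(-2)^k = -2^{k+1} + 4·(-2)^k = -2^{k+1} − 2·(-2)^{k+1}.
By induction, x_n = -2^n − 2·(-2)^n for all n ≥ 0.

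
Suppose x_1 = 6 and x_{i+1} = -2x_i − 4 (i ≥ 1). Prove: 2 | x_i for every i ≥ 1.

Base case: x_1 = 6 = 2·3, so 2 | x_1.
Assume 2 | x_j, so x_j = 2t for some integer t.
Then x_{j+1} = -2x_j − 4 = -2·(2t) − 4 = 2(-2t − 2), so 2 | x_{j+1}.
So the property holds for j+1, and by induction 2 | x_i for all i ≥ 1.

2 | x_i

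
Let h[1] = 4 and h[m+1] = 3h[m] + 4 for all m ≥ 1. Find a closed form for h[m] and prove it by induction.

Claim: h[m] = 2·3^m − 2.

Base case: h[1] = 4, and 2·3^1 − 2 = 6 − 2 = 4.
Assume h[r] = 2·3^r − 2 for some r ≥ 1.
Then h[r+1] = 3h[r] + 4 = 3·(2·3^r − 2) + 4 = 6·3^r − 6 + 4 = 2·3^{r+1} − 2.
By induction, h[m] = 2·3^m − 2 for all m ≥ 1.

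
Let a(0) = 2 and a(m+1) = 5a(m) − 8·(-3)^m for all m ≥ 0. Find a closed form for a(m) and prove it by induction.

Claim: a(m) = 5^m + (-3)^m.

Base case: a(0) = 2, and 5^0 + (-3)^0 = 1 + 1 = 2.
Assume a(r) = 5^r + (-3)^r for some r ≥ 0.
Then a(r+1) = 5a(r) − 8·(-3)^r = 5·(5^r + (-3)^r) − 8·(-3)^r = 5^{r+1} + 5·(-3)^r − 8·(-3)^r = 5^{r+1} − 3·(-3)^r = 5^{r+1} + (-3)^{r+1}.
By induction, a(m) = 5^m + (-3)^m for all m ≥ 0.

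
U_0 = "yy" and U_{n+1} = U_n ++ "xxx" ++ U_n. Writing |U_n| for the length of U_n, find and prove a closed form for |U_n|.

Claim: |U_n| = 5·2^n − 3.

Base case: |U_0| = 2, and 5·2^0 − 3 = 2.
Assume |U_j| = 5·2^j − 3.
Then |U_{j+1}| = |U_j| + 3 + |U_j| = 2|U_j| + 3 = 2(5·2^j − 3) + 3 = 5·2^{j+1} − 6 + 3 = 5·2^{j+1} − 3.
So the formula holds for j+1, and by induction |U_n| = 5·2^n − 3 for all n ≥ 0.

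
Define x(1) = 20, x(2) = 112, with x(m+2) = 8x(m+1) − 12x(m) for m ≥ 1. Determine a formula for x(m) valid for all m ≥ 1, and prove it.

Claim: x(m) = 3·6^m + 2^m.

Base cases: x(1) = 20 and 3·6^1 + 2^1 = 20; x(2) = 112 and 3·6^2 + 2^2 = 112.
Assume x(j) = 3·6^j + 2^j for all 1 ≤ j ≤ r, where r ≥ 2.
Then x(r+1) = 8x(r) − 12x(r−1) = 8·(3·6^r + 2^r) − 12·(3·6^{r−1} + 2^{r−1}) = 3·(8·6 − 12)6^{r−1} + (8·2 − 12)2^{r−1} = 108·6^{r−1} + 4·2^{r−1} = 3·6^{r+1} + 2^{r+1}.
Hence x(m) = 3·6^m + 2^m for every m ≥ 1, by strong induction.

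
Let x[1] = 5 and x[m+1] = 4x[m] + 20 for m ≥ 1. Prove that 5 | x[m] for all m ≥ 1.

Base case: x[1] = 5 = 5·1, so 5 | x[1].
Assume 5 | x[k], so x[k] = 5t for some integer t.
Then x[k+1] = 4x[k] + 20 = 4·(5t) + 20 = 5(4t + 4), so 5 | x[k+1].
So the property holds for k+1, and by induction 5 | x[m] for all m ≥ 1.

5 | x[m]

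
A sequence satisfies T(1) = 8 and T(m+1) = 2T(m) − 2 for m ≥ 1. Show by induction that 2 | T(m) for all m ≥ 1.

Base case: T(1) = 8 = 2·4, so 2 | T(1).
Assume 2 | T(j), so T(j) = 2t for some integer t.
Then T(j+1) = 2T(j) − 2 = 2·(2t) − 2 = 2(2t − 1), so 2 | T(j+1).
This completes the inductive step, so 2 | T(m) for all m ≥ 1.

2 | T(m)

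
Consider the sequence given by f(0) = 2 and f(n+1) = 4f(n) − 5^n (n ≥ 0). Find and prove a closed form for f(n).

Claim: f(n) = 3·4^n − 5^n.

Base case: f(0) = 2, and 3·4^0 − 5^0 = 3 − 1 = 2.
Assume f(m) = 3·4^m − 5^m for some m ≥ 0.
Then f(m+1) = 4f(m) − 5^m = 4·(3·4^m − 5^m) − 5^m = 3·4^{m+1} − 4·5^m − 5^m = 3·4^{m+1} − 5·5^m = 3·4^{m+1} − 5^{m+1}.
Hence f(n) = 3·4^n − 5^n for every n ≥ 0, by induction.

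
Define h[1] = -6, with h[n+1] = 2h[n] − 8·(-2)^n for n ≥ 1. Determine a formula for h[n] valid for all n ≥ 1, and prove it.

Claim: h[n] = -2^n + 2·(-2)^n.

Base case: h[1] = -6, and -2^1 + 2·(-2)^1 = -2 − 4 = -6.
Assume h[r] = -2^r + 2·(-2)^r for some r ≥ 1.
Then h[r+1] = 2h[r] − 8·(-2)^r = 2·(-2^r + 2·(-2)^r) − 8·(-2)^r = -2^{r+1} + 4·(-2)^r − 8·(-2)^r = -2^{r+1} − 4·(-2)^r = -2^{r+1} + 2·(-2)^{r+1}.
Hence h[n] = -2^n + 2·(-2)^n for every n ≥ 1, by induction.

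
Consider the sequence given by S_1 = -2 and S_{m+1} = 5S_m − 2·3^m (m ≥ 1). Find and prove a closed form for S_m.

Claim: S_m = -5^m + 3^m.

Base case: S_1 = -2, and -5^1 + 3^1 = -5 + 3 = -2.
Assume S_r = -5^r + 3^r for some r ≥ 1.
Then S_{r+1} = 5S_r − 2·3^r = 5·(-5^r + 3^r) − 2·3^r = -5^{r+1} + 5·3^r − 2·3^r = -5^{r+1} + 3·3^r = -5^{r+1} + 3^{r+1}.
This completes the inductive step, so S_m = -5^m + 3^m for all m ≥ 1.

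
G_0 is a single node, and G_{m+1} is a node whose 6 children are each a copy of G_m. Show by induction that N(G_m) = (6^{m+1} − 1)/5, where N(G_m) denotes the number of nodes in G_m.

Base case: N(G_0) = 1, and (6^{0+1} − 1)/5 = 1.
Assume N(G_r) = (6^{r+1} − 1)/5.
Then N(G_{r+1}) = 1 + 6N(G_r) = 1 + 6·(6^{r+1} − 1)/5 = 1 + (6^{r+2} − 6)/5 = (5 + 6^{r+2} − 6)/5 = (6^{r+2} − 1)/5.
By induction, N(G_m) = (6^{m+1} − 1)/5 for all m ≥ 0.

N(G_m) = (6^{m+1} − 1)/5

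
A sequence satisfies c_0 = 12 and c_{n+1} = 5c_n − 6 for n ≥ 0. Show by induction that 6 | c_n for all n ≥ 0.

Base case: c_0 = 12 = 6·2, so 6 | c_0.
Assume 6 | c_m, so c_m = 6t for some integer t.
Then c_{m+1} = 5c_m − 6 = 5·(6t) − 6 = 6(5t − 1), so 6 | c_{m+1}.
Hence 6 | c_n for every n ≥ 0, by induction.

6 | c_n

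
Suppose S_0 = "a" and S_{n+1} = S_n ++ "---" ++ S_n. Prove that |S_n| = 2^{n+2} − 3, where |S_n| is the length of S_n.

Base case: |S_0| = 1, and 2^{0+2} − 3 = 1.
Assume |S_r| = 2^{r+2} − 3.
Then |S_{r+1}| = |S_r| + 3 + |S_r| = 2|S_r| + 3 = 2(2^{r+2} − 3) + 3 = 2^{r+3} − 6 + 3 = 2^{r+3} − 3.
This completes the inductive step, so |S_n| = 2^{n+2} − 3 for all n ≥ 0.

|S_n| = 2^{n+2} − 3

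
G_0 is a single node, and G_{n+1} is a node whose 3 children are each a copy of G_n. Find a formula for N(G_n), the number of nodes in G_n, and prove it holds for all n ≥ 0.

Claim: N(G_n) = (3^{n+1} − 1)/2.

Base case: N(G_0) = 1, and (3^{0+1} − 1)/2 = 1.
Assume N(G_m) = (3^{m+1} − 1)/2.
Then N(G_{m+1}) = 1 + 3N(G_m) = 1 + 3·(3^{m+1} − 1)/2 = 1 + (3^{m+2} − 3)/2 = (2 + 3^{m+2} − 3)/2 = (3^{m+2} − 1)/2.
Hence N(G_n) = (3^{n+1} − 1)/2 for every n ≥ 0, by induction.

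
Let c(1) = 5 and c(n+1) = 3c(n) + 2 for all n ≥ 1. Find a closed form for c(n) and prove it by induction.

Claim: c(n) = 2·3^n − 1.

Base case: c(1) = 5, and 2·3^1 − 1 = 6 − 1 = 5.
Assume c(j) = 2·3^j − 1 for some j ≥ 1.
Then c(j+1) = 3c(j) + 2 = 3·(2·3^j − 1) + 2 = 6·3^j − 3 + 2 = 2·3^{j+1} − 1.
So the formula holds for j+1, and by induction c(n) = 2·3^n − 1 for all n ≥ 1.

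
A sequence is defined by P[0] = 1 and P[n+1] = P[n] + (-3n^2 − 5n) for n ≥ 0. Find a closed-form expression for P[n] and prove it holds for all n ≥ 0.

Claim: P[n] = -n^3 − n^2 + 2n + 1.

Base case: P[0] = 1, and -0^3 − 0^2 + 2·0 + 1 = 1.
Assume P[j] = -j^3 − j^2 + 2j + 1.
Then P[j+1] = P[j] + (-3j^2 − 5j) = (-j^3 − j^2 + 2j + 1) + (-3j^2 − 5j) = -j^3 − 4j^2 − 3j + 1,
and -(j+1)^3 − (j+1)^2 + 2·(j+1) + 1 = -j^3 − 4j^2 − 3j + 1.
This completes the inductive step, so P[n] = -n^3 − n^2 + 2n + 1 for all n ≥ 0.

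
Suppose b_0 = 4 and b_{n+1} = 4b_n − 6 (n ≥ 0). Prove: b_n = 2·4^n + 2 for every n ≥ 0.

Base case: b_0 = 4, and 2·4^0 + 2 = 2 + 2 = 4.
Assume b_k = 2·4^k + 2 for some k ≥ 0.
Then b_{k+1} = 4b_k − 6 = 4·(2·4^k + 2) − 6 = 8·4^k + 8 − 6 = 2·4^{k+1} + 2.
So the formula holds for k+1, and by induction b_n = 2·4^n + 2 for all n ≥ 0.

b_n = 2·4^n + 2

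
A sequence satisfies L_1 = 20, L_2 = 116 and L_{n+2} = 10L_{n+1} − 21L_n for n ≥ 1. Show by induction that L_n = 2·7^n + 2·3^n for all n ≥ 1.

Base cases: L_1 = 20 and 2·7^1 + 2·3^1 = 20; L_2 = 116 and 2·7^2 + 2·3^2 = 116.
Assume L_j = 2·7^j + 2·3^j for all 1 ≤ j ≤ k, where k ≥ 2.
Then L_{k+1} = 10L_k − 21L_{k−1} = 10·(2·7^k + 2·3^k) − 21·(2·7^{k−1} + 2·3^{k−1}) = 2·(10·7 − 21)7^{k−1} + 2·(10·3 − 21)3^{k−1} = 98·7^{k−1} + 18·3^{k−1} = 2·7^{k+1} + 2·3^{k+1}.
By strong induction, L_n = 2·7^n + 2·3^n for all n ≥ 1.

L_n = 2·7^n + 2·3^n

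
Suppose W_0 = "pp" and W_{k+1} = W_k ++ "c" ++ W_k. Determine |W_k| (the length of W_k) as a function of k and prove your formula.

Claim: |W_k| = 3·2^k − 1.

Base case: |W_0| = 2, and 3·2^0 − 1 = 2.
Assume |W_r| = 3·2^r − 1.
Then |W_{r+1}| = |W_r| + 1 + |W_r| = 2|W_r| + 1 = 2(3·2^r − 1) + 1 = 3·2^{r+1} − 2 + 1 = 3·2^{r+1} − 1.
Hence |W_k| = 3·2^k − 1 for every k ≥ 0, by induction.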